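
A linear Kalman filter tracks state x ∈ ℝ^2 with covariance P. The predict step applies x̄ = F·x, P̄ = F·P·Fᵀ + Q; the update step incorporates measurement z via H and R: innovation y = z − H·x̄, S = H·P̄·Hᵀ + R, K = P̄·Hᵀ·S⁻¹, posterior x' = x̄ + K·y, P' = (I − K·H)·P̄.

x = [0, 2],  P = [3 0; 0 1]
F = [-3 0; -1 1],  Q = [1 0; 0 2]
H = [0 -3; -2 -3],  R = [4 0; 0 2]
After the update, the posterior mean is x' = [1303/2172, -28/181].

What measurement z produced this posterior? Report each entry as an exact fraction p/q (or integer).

z = [2, -1]

x̄ = F·x = [0, 2]
P̄ = F·P·Fᵀ + Q = [28 9; 9 6]
S = H·P̄·Hᵀ + R = [58 108; 108 276]
K = P̄·Hᵀ·S⁻¹ = [63/181 -949/2172; -45/181 -6/181]
x' − x̄ = [1303/2172, -390/181] = K·y
y = (KᵀK)⁻¹·Kᵀ·(x' − x̄) = [8, 5]
z = y + H·x̄ = [8, 5] + [-6, -6] = [2, -1]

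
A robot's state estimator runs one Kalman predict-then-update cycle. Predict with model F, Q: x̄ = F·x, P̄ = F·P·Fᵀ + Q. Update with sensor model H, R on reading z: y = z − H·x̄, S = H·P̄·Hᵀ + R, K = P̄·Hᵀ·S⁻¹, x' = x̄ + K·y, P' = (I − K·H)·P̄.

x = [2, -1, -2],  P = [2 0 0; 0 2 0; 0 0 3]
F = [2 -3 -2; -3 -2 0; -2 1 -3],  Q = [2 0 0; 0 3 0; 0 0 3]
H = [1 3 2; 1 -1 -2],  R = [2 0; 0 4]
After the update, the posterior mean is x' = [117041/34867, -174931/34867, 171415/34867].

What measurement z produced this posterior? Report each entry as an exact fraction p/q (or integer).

x̄ = F·x = [11, -4, 1]
P̄ = F·P·Fᵀ + Q = [40 0 4; 0 29 8; 4 8 40]
S = H·P̄·Hᵀ + R = [575 -271; -271 249]
K = P̄·Hᵀ·S⁻¹ = [10312/34867 15704/34867; 6726/34867 1019/34867; 2064/34867 -9516/34867]
x' − x̄ = [-266496/34867, -35463/34867, 136548/34867] = K·y
y = (KᵀK)⁻¹·Kᵀ·(x' − x̄) = [-3, -15]
z = y + H·x̄ = [-3, -15] + [1, 13] = [-2, -2]

z = [-2, -2]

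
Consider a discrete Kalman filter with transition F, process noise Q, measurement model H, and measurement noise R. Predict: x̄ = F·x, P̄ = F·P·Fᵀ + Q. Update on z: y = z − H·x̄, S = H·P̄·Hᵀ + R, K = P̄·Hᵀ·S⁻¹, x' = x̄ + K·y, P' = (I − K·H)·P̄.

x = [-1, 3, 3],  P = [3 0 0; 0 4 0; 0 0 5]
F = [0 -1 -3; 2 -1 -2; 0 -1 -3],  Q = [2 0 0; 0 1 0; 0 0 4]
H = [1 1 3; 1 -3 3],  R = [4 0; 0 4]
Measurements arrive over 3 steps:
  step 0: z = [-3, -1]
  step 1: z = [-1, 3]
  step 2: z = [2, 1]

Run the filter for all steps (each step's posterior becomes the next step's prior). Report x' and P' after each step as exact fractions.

step 0: x' = [-6802/8191, -5002/8191, -4982/8191], P' = [82351/24573 3790/24573 -22475/24573; 3790/24573 11992/24573 2800/24573; -22475/24573 2800/24573 12637/24573]
step 1: x' = [76808178/91013261, -91432037/91013261, -19332912/91013261], P' = [245228907/91013261 13715614/91013261 -68397755/91013261; 13715614/91013261 44495128/91013261 10475824/91013261; -68397755/91013261 10475824/91013261 43126449/91013261]
step 2: x' = [133351260463/279149773405, 178073435873/558299546810, 125337615523/279149773405], P' = [750850207967/279149773405 43007975566/279149773405 -209166281303/279149773405; 43007975566/279149773405 135833493208/279149773405 31695972736/279149773405; -209166281303/279149773405 31695972736/279149773405 131984005157/279149773405]

step 0: x̄ = F·x = [-12, -11, -12]
step 0: P̄ = F·P·Fᵀ + Q = [51 34 49; 34 37 34; 49 34 53]
step 0: y = z − H·x̄ = [56, 14]
step 0: S = H·P̄·Hᵀ + R = [1135 439; 439 343]
step 0: K = P̄·Hᵀ·S⁻¹ = [4679/24573 889/24573; 12091/49146 -11893/49146; 4559/24573 1759/24573]
step 0: x' = x̄ + K·y = [-6802/8191, -5002/8191, -4982/8191]
step 0: P' = (I − K·H)·P̄ = [82351/24573 3790/24573 -22475/24573; 3790/24573 11992/24573 2800/24573; -22475/24573 2800/24573 12637/24573]
step 1: x̄ = F·x = [19948/8191, 1362/8191, 19948/8191]
step 1: P̄ = F·P·Fᵀ + Q = [191671/24573 229084/24573 142525/24573; 229084/24573 592357/24573 229084/24573; 142525/24573 229084/24573 240817/24573]
step 1: y = z − H·x̄ = [-89345/8191, -51133/8191]
step 1: S = H·P̄·Hᵀ + R = [5737495/24573 -395569/24573; -395569/24573 3145663/24573]
step 1: K = P̄·Hᵀ·S⁻¹ = [13437814/91013261 -277800/91013261; 44819107/182026522 -44171149/182026522; 17864354/91013261 7388530/91013261]
step 1: x' = x̄ + K·y = [76808178/91013261, -91432037/91013261, -19332912/91013261]
step 1: P' = (I − K·H)·P̄ = [245228907/91013261 13715614/91013261 -68397755/91013261; 13715614/91013261 44495128/91013261 10475824/91013261; -68397755/91013261 10475824/91013261 43126449/91013261]
step 2: x̄ = F·x = [149430773/91013261, 283714217/91013261, 149430773/91013261]
step 2: P̄ = F·P·Fᵀ + Q = [677514635/91013261 738588244/91013261 495488113/91013261; 738588244/91013261 1823152693/91013261 738588244/91013261; 495488113/91013261 738588244/91013261 859541157/91013261]
step 2: y = z − H·x̄ = [-699410787/91013261, 344432820/91013261]
step 2: S = H·P̄·Hᵀ + R = [19482225415/91013261 8149695/91013261; 8149695/91013261 10432623151/91013261]
step 2: K = P̄·Hᵀ·S⁻¹ = [41589834906/279149773405 -283628132/55829954681; 136964693491/558299546810 -26940458585/111659909362; 54620426726/279149773405 4584890798/55829954681]
step 2: x' = x̄ + K·y = [133351260463/279149773405, 178073435873/558299546810, 125337615523/279149773405]
step 2: P' = (I − K·H)·P̄ = [750850207967/279149773405 43007975566/279149773405 -209166281303/279149773405; 43007975566/279149773405 135833493208/279149773405 31695972736/279149773405; -209166281303/279149773405 31695972736/279149773405 131984005157/279149773405]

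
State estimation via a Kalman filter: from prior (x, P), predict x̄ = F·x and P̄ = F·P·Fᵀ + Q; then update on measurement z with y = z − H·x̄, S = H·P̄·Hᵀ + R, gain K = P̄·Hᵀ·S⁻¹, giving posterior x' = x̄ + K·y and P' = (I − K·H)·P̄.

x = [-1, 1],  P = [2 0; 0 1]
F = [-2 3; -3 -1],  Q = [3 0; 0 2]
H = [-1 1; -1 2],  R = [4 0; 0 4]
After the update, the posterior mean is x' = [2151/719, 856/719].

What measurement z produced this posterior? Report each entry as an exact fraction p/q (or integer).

x̄ = F·x = [5, 2]
P̄ = F·P·Fᵀ + Q = [20 9; 9 21]
S = H·P̄·Hᵀ + R = [27 35; 35 72]
K = P̄·Hᵀ·S⁻¹ = [-722/719 331/719; -291/719 471/719]
x' − x̄ = [-1444/719, -582/719] = K·y
y = (KᵀK)⁻¹·Kᵀ·(x' − x̄) = [2, 0]
z = y + H·x̄ = [2, 0] + [-3, -1] = [-1, -1]

z = [-1, -1]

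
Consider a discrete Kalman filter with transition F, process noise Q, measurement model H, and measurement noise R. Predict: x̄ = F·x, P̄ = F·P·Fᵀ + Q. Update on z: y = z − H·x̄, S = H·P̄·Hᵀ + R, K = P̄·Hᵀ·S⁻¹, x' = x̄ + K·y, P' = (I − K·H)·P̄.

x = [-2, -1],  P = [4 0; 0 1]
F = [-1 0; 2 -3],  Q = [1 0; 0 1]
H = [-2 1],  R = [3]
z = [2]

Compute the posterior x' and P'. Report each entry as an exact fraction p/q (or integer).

x' = [4/9, 71/27]
P' = [1 4/3; 4/3 38/9]

x̄ = F·x = [2, -1]
P̄ = F·P·Fᵀ + Q = [5 -8; -8 26]
y = z − H·x̄ = [7]
S = H·P̄·Hᵀ + R = [81]
K = P̄·Hᵀ·S⁻¹ = [-2/9; 14/27]
x' = x̄ + K·y = [4/9, 71/27]
P' = (I − K·H)·P̄ = [1 4/3; 4/3 38/9]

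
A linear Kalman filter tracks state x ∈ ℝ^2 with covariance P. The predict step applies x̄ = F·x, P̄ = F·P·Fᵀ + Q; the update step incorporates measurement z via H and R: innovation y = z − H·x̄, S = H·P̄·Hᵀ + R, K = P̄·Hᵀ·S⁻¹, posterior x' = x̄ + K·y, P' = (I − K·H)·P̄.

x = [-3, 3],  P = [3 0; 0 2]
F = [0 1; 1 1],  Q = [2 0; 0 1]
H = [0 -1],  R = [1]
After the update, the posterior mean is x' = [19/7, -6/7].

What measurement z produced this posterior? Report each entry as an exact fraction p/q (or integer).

x̄ = F·x = [3, 0]
P̄ = F·P·Fᵀ + Q = [4 2; 2 6]
S = H·P̄·Hᵀ + R = [7]
K = P̄·Hᵀ·S⁻¹ = [-2/7; -6/7]
x' − x̄ = [-2/7, -6/7] = K·y
y = (KᵀK)⁻¹·Kᵀ·(x' − x̄) = [1]
z = y + H·x̄ = [1] + [0] = [1]

z = [1]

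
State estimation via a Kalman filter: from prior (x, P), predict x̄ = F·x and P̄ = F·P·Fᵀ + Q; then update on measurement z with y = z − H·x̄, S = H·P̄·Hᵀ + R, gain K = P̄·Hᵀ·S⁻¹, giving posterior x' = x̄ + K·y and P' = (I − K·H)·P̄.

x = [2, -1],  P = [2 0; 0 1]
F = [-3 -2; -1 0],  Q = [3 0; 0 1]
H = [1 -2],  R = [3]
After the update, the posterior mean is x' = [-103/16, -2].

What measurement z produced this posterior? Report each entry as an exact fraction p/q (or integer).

x̄ = F·x = [-4, -2]
P̄ = F·P·Fᵀ + Q = [25 6; 6 3]
S = H·P̄·Hᵀ + R = [16]
K = P̄·Hᵀ·S⁻¹ = [13/16; 0]
x' − x̄ = [-39/16, 0] = K·y
y = (KᵀK)⁻¹·Kᵀ·(x' − x̄) = [-3]
z = y + H·x̄ = [-3] + [0] = [-3]

z = [-3]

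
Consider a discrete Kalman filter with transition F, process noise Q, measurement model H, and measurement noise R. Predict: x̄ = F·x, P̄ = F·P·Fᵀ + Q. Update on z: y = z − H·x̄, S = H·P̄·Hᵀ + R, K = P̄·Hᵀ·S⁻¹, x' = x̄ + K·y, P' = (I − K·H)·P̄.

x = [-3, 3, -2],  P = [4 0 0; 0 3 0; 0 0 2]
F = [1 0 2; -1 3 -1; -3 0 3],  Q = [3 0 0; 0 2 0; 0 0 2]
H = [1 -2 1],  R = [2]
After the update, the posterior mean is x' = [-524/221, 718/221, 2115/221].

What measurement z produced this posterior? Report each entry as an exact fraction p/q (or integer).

z = [1]

x̄ = F·x = [-7, 14, 3]
P̄ = F·P·Fᵀ + Q = [15 -8 0; -8 35 6; 0 6 56]
S = H·P̄·Hᵀ + R = [221]
K = P̄·Hᵀ·S⁻¹ = [31/221; -72/221; 44/221]
x' − x̄ = [1023/221, -2376/221, 1452/221] = K·y
y = (KᵀK)⁻¹·Kᵀ·(x' − x̄) = [33]
z = y + H·x̄ = [33] + [-32] = [1]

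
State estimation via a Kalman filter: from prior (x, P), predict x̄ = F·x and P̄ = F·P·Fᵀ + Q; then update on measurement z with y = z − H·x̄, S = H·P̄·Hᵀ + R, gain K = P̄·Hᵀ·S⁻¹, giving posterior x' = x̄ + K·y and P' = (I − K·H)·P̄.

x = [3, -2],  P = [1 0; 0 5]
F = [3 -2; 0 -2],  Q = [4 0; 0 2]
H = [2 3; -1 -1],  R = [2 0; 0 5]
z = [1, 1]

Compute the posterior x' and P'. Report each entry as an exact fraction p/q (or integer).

x̄ = F·x = [13, 4]
P̄ = F·P·Fᵀ + Q = [33 20; 20 22]
y = z − H·x̄ = [-37, 18]
S = H·P̄·Hᵀ + R = [572 -232; -232 100]
K = P̄·Hᵀ·S⁻¹ = [19/211 -271/844; 107/422 71/422]
x' = x̄ + K·y = [1641/422, -993/422]
P' = (I − K·H)·P̄ = [3913/844 -1279/422; -1279/422 462/211]

x' = [1641/422, -993/422]
P' = [3913/844 -1279/422; -1279/422 462/211]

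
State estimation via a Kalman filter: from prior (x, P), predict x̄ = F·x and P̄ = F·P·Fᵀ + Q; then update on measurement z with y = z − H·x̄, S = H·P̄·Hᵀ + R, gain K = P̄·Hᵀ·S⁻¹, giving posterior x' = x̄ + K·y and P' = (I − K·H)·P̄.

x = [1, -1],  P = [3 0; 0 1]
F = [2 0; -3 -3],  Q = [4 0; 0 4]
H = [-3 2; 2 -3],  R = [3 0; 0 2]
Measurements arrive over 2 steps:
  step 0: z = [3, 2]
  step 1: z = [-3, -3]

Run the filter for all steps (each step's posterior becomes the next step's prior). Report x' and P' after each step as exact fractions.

step 0: x̄ = F·x = [2, 0]
step 0: P̄ = F·P·Fᵀ + Q = [16 -18; -18 40]
step 0: y = z − H·x̄ = [9, -2]
step 0: S = H·P̄·Hᵀ + R = [523 -570; -570 642]
step 0: K = P̄·Hᵀ·S⁻¹ = [-818/1811 -1451/5433; -482/1811 -868/1811]
step 0: x' = x̄ + K·y = [-8318/5433, -2602/1811]
step 0: P' = (I − K·H)·P̄ = [5578/5433 1562/1811; 1562/1811 1620/1811]
step 1: x̄ = F·x = [-16636/5433, 16124/1811]
step 1: P̄ = F·P·Fᵀ + Q = [44044/5433 -20528/1811; -20528/1811 66674/1811]
step 1: y = z − H·x̄ = [-54317/1811, 162089/5433]
step 1: S = H·P̄·Hᵀ + R = [650597/1811 -754996/1811; -754996/1811 2726248/5433]
step 1: K = P̄·Hᵀ·S⁻¹ = [-1795320/4392041 -1052015/4392041; -1008131/4392041 -8010831/17568164]
step 1: x' = x̄ + K·y = [9012173/4392041, 38366181/17568164]
step 1: P' = (I − K·H)·P̄ = [4073188/4392041 3416802/4392041; 3416802/4392041 7226013/8784082]

step 0: x' = [-8318/5433, -2602/1811], P' = [5578/5433 1562/1811; 1562/1811 1620/1811]
step 1: x' = [9012173/4392041, 38366181/17568164], P' = [4073188/4392041 3416802/4392041; 3416802/4392041 7226013/8784082]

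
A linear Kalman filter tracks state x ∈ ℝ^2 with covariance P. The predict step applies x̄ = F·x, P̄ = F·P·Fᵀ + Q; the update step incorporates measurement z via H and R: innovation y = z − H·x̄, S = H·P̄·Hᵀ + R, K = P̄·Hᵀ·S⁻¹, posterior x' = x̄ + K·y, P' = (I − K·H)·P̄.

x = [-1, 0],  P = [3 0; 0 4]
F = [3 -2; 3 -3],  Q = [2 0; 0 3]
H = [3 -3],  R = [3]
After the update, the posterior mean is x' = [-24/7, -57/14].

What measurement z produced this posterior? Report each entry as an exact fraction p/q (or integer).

z = [2]

x̄ = F·x = [-3, -3]
P̄ = F·P·Fᵀ + Q = [45 51; 51 66]
S = H·P̄·Hᵀ + R = [84]
K = P̄·Hᵀ·S⁻¹ = [-3/14; -15/28]
x' − x̄ = [-3/7, -15/14] = K·y
y = (KᵀK)⁻¹·Kᵀ·(x' − x̄) = [2]
z = y + H·x̄ = [2] + [0] = [2]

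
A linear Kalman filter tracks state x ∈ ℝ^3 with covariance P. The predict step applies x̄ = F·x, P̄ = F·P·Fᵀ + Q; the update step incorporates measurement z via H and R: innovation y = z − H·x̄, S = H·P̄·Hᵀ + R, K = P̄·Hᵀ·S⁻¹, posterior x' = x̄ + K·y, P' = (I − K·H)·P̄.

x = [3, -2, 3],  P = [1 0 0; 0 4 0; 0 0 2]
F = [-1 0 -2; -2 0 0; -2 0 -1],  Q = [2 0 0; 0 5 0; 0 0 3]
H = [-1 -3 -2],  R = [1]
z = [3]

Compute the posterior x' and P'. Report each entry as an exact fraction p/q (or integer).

x̄ = F·x = [-9, -6, -9]
P̄ = F·P·Fᵀ + Q = [11 2 6; 2 9 4; 6 4 9]
y = z − H·x̄ = [-42]
S = H·P̄·Hᵀ + R = [213]
K = P̄·Hᵀ·S⁻¹ = [-29/213; -37/213; -12/71]
x' = x̄ + K·y = [-233/71, 92/71, -135/71]
P' = (I − K·H)·P̄ = [1502/213 -647/213 78/71; -647/213 548/213 -160/71; 78/71 -160/71 207/71]

x' = [-233/71, 92/71, -135/71]
P' = [1502/213 -647/213 78/71; -647/213 548/213 -160/71; 78/71 -160/71 207/71]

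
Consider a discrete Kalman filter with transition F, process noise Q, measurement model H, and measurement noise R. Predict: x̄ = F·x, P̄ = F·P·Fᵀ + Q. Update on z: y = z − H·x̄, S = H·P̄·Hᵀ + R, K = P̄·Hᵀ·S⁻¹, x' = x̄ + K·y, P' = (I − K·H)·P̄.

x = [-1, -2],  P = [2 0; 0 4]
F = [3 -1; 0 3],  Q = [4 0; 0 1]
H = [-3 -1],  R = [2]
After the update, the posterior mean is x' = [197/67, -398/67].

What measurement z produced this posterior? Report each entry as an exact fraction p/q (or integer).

x̄ = F·x = [-1, -6]
P̄ = F·P·Fᵀ + Q = [26 -12; -12 37]
S = H·P̄·Hᵀ + R = [201]
K = P̄·Hᵀ·S⁻¹ = [-22/67; -1/201]
x' − x̄ = [264/67, 4/67] = K·y
y = (KᵀK)⁻¹·Kᵀ·(x' − x̄) = [-12]
z = y + H·x̄ = [-12] + [9] = [-3]

z = [-3]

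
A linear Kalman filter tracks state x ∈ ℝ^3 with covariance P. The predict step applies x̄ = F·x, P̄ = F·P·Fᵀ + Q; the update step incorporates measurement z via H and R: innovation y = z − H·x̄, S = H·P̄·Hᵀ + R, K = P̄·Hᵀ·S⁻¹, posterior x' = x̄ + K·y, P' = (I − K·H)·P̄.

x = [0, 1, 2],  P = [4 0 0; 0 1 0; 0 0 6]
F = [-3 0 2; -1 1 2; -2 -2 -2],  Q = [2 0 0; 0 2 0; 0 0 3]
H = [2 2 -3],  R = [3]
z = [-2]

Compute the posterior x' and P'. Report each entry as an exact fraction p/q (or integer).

x' = [-160/93, -317/651, -181/217]
P' = [3022/93 716/93 826/31; 716/93 2509/651 1640/217; 826/31 1640/217 9955/434]

x̄ = F·x = [4, 5, -6]
P̄ = F·P·Fᵀ + Q = [62 36 0; 36 31 -18; 0 -18 47]
y = z − H·x̄ = [-38]
S = H·P̄·Hᵀ + R = [1302]
K = P̄·Hᵀ·S⁻¹ = [14/93; 94/651; -59/434]
x' = x̄ + K·y = [-160/93, -317/651, -181/217]
P' = (I − K·H)·P̄ = [3022/93 716/93 826/31; 716/93 2509/651 1640/217; 826/31 1640/217 9955/434]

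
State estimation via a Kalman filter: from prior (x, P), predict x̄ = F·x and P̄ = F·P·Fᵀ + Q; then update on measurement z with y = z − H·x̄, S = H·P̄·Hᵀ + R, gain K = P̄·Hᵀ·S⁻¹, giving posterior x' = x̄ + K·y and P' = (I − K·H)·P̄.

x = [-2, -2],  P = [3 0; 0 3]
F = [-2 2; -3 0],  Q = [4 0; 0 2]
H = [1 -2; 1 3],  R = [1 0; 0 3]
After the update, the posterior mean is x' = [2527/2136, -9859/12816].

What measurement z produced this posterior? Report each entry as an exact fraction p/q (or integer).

x̄ = F·x = [0, 6]
P̄ = F·P·Fᵀ + Q = [28 18; 18 29]
S = H·P̄·Hᵀ + R = [73 -128; -128 400]
K = P̄·Hᵀ·S⁻¹ = [152/267 827/2136; -160/801 2545/12816]
x' − x̄ = [2527/2136, -86755/12816] = K·y
y = (KᵀK)⁻¹·Kᵀ·(x' − x̄) = [15, -19]
z = y + H·x̄ = [15, -19] + [-12, 18] = [3, -1]

z = [3, -1]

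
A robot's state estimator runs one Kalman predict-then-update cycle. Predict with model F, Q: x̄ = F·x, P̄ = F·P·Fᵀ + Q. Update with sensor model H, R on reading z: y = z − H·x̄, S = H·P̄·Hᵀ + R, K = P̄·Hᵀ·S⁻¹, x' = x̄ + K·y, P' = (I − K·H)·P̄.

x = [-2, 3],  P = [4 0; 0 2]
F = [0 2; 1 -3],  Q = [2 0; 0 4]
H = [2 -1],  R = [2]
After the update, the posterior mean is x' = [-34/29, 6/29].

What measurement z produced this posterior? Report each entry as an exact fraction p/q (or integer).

x̄ = F·x = [6, -11]
P̄ = F·P·Fᵀ + Q = [10 -12; -12 26]
S = H·P̄·Hᵀ + R = [116]
K = P̄·Hᵀ·S⁻¹ = [8/29; -25/58]
x' − x̄ = [-208/29, 325/29] = K·y
y = (KᵀK)⁻¹·Kᵀ·(x' − x̄) = [-26]
z = y + H·x̄ = [-26] + [23] = [-3]

z = [-3]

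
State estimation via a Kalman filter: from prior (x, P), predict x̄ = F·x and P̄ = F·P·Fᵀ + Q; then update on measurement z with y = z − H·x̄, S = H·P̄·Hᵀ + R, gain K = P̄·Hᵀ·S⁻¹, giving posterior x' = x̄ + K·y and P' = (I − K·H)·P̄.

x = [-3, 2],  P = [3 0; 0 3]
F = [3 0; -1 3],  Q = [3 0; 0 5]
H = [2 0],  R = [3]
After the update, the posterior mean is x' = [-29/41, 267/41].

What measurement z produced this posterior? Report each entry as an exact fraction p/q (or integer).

x̄ = F·x = [-9, 9]
P̄ = F·P·Fᵀ + Q = [30 -9; -9 35]
S = H·P̄·Hᵀ + R = [123]
K = P̄·Hᵀ·S⁻¹ = [20/41; -6/41]
x' − x̄ = [340/41, -102/41] = K·y
y = (KᵀK)⁻¹·Kᵀ·(x' − x̄) = [17]
z = y + H·x̄ = [17] + [-18] = [-1]

z = [-1]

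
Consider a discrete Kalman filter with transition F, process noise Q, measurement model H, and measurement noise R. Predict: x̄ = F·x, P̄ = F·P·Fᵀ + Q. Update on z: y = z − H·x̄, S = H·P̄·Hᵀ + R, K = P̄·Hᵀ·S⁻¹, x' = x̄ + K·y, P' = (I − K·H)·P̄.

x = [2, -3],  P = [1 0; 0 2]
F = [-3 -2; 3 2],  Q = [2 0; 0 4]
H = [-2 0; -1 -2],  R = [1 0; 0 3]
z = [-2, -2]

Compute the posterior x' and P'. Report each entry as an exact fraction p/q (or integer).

x̄ = F·x = [0, 0]
P̄ = F·P·Fᵀ + Q = [19 -17; -17 21]
y = z − H·x̄ = [-2, -2]
S = H·P̄·Hᵀ + R = [77 -30; -30 38]
K = P̄·Hᵀ·S⁻¹ = [-497/1013 15/2026; 271/1013 -905/2026]
x' = x̄ + K·y = [979/1013, 363/1013]
P' = (I − K·H)·P̄ = [497/2026 -271/2026; -271/2026 1493/2026]

x' = [979/1013, 363/1013]
P' = [497/2026 -271/2026; -271/2026 1493/2026]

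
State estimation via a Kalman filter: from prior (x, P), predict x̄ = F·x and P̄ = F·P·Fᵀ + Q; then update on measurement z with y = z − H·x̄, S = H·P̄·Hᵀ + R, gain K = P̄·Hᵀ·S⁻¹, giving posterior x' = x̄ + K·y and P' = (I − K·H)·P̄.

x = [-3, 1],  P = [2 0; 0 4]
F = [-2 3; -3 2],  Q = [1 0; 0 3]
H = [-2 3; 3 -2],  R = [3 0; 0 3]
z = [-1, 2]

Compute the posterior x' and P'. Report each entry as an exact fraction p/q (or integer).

x' = [957/820, 134/205]
P' = [1233/820 567/410; 567/410 1227/820]

x̄ = F·x = [9, 11]
P̄ = F·P·Fᵀ + Q = [45 36; 36 37]
y = z − H·x̄ = [-16, -3]
S = H·P̄·Hᵀ + R = [84 -24; -24 124]
K = P̄·Hᵀ·S⁻¹ = [78/205 477/820; 471/820 79/205]
x' = x̄ + K·y = [957/820, 134/205]
P' = (I − K·H)·P̄ = [1233/820 567/410; 567/410 1227/820]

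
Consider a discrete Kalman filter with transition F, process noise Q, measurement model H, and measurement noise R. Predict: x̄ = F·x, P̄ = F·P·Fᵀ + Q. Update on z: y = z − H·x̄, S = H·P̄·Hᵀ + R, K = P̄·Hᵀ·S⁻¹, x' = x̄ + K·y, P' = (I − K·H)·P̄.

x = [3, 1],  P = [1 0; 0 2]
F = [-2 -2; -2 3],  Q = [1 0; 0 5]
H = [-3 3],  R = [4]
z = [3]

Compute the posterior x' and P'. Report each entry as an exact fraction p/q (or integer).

x̄ = F·x = [-8, -3]
P̄ = F·P·Fᵀ + Q = [13 -8; -8 27]
y = z − H·x̄ = [-12]
S = H·P̄·Hᵀ + R = [508]
K = P̄·Hᵀ·S⁻¹ = [-63/508; 105/508]
x' = x̄ + K·y = [-827/127, -696/127]
P' = (I − K·H)·P̄ = [2635/508 2551/508; 2551/508 2691/508]

x' = [-827/127, -696/127]
P' = [2635/508 2551/508; 2551/508 2691/508]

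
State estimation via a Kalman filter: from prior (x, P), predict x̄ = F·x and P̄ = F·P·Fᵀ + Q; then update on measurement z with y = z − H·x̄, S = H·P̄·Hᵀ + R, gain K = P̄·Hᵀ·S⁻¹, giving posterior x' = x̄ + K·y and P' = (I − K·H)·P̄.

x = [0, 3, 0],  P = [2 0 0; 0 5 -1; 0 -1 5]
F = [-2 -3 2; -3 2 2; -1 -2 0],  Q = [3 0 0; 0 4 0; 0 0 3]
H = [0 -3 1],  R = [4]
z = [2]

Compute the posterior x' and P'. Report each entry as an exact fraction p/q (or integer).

x' = [-4499/575, -1022/575, -404/115]
P' = [49924/575 6772/575 4084/115; 6772/575 1466/575 742/115; 4084/115 742/115 454/23]

x̄ = F·x = [-9, 6, -6]
P̄ = F·P·Fᵀ + Q = [88 4 38; 4 54 -10; 38 -10 25]
y = z − H·x̄ = [26]
S = H·P̄·Hᵀ + R = [575]
K = P̄·Hᵀ·S⁻¹ = [26/575; -172/575; 11/115]
x' = x̄ + K·y = [-4499/575, -1022/575, -404/115]
P' = (I − K·H)·P̄ = [49924/575 6772/575 4084/115; 6772/575 1466/575 742/115; 4084/115 742/115 454/23]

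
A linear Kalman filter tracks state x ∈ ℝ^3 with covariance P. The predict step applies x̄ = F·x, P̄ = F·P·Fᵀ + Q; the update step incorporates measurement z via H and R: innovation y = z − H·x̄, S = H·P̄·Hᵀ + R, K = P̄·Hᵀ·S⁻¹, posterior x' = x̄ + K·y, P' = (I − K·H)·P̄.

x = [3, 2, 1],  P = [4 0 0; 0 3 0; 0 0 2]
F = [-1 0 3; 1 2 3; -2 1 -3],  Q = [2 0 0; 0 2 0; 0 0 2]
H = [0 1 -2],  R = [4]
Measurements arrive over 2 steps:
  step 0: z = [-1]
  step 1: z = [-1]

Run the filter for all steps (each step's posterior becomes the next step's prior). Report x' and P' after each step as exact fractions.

step 0: x' = [-425/138, 215/69, 259/138], P' = [1367/69 320/69 143/69; 320/69 1040/69 482/69; 143/69 482/69 290/69]
step 1: x' = [618165/71501, 552906/71501, 623719/143002], P' = [3325292/71501 2813048/71501 1402818/71501; 2813048/71501 3643904/71501 1761730/71501; 1402818/71501 1761730/71501 921979/71501]

step 0: x̄ = F·x = [0, 10, -7]
step 0: P̄ = F·P·Fᵀ + Q = [24 14 -10; 14 36 -20; -10 -20 39]
step 0: y = z − H·x̄ = [-25]
step 0: S = H·P̄·Hᵀ + R = [276]
step 0: K = P̄·Hᵀ·S⁻¹ = [17/138; 19/69; -49/138]
step 0: x' = x̄ + K·y = [-425/138, 215/69, 259/138]
step 0: P' = (I − K·H)·P̄ = [1367/69 320/69 143/69; 320/69 1040/69 482/69; 143/69 482/69 290/69]
step 1: x̄ = F·x = [601/69, 202/23, 503/138]
step 1: P̄ = F·P·Fᵀ + Q = [3257/69 1165/23 821/69; 1165/23 5399/23 -2319/23; 821/69 -2319/23 6800/69]
step 1: y = z − H·x̄ = [-172/69]
step 1: S = H·P̄·Hᵀ + R = [71501/69]
step 1: K = P̄·Hᵀ·S⁻¹ = [1853/71501; 30111/71501; -20557/71501]
step 1: x' = x̄ + K·y = [618165/71501, 552906/71501, 623719/143002]
step 1: P' = (I − K·H)·P̄ = [3325292/71501 2813048/71501 1402818/71501; 2813048/71501 3643904/71501 1761730/71501; 1402818/71501 1761730/71501 921979/71501]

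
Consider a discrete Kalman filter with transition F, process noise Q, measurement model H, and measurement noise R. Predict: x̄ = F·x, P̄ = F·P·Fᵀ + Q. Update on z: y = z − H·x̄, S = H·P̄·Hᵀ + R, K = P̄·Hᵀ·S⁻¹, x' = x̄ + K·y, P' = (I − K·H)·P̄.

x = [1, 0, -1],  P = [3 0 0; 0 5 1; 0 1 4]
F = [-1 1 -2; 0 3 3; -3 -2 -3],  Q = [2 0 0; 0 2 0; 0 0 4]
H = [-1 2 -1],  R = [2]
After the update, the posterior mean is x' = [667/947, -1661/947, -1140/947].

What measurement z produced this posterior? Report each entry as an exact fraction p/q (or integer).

z = [-3]

x̄ = F·x = [1, -3, 0]
P̄ = F·P·Fᵀ + Q = [22 -12 24; -12 101 -81; 24 -81 99]
S = H·P̄·Hᵀ + R = [947]
K = P̄·Hᵀ·S⁻¹ = [-70/947; 295/947; -285/947]
x' − x̄ = [-280/947, 1180/947, -1140/947] = K·y
y = (KᵀK)⁻¹·Kᵀ·(x' − x̄) = [4]
z = y + H·x̄ = [4] + [-7] = [-3]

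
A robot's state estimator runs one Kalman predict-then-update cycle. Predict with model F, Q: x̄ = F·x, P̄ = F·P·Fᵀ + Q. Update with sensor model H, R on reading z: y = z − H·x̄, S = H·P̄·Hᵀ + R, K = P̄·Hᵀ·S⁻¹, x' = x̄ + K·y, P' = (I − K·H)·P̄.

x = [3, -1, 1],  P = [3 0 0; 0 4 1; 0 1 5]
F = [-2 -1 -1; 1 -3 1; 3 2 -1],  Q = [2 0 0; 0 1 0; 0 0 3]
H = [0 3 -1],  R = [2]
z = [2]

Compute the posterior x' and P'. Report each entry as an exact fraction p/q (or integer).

x' = [-3343/490, 857/245, 2068/245]
P' = [11289/490 -1311/245 -3964/245; -1311/245 843/245 2397/245; -3964/245 2397/245 7283/245]

x̄ = F·x = [-6, 7, 6]
P̄ = F·P·Fᵀ + Q = [25 3 -22; 3 39 -15; -22 -15 47]
y = z − H·x̄ = [-13]
S = H·P̄·Hᵀ + R = [490]
K = P̄·Hᵀ·S⁻¹ = [31/490; 66/245; -46/245]
x' = x̄ + K·y = [-3343/490, 857/245, 2068/245]
P' = (I − K·H)·P̄ = [11289/490 -1311/245 -3964/245; -1311/245 843/245 2397/245; -3964/245 2397/245 7283/245]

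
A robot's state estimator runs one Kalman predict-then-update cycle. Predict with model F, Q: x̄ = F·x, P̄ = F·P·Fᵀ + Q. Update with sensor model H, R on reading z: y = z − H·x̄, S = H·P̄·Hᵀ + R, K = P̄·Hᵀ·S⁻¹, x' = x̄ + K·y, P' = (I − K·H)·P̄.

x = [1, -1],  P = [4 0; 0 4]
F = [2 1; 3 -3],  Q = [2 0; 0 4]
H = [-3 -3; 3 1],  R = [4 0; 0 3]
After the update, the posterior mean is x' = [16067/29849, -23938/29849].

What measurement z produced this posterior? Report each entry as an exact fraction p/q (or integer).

x̄ = F·x = [1, 6]
P̄ = F·P·Fᵀ + Q = [22 12; 12 76]
S = H·P̄·Hᵀ + R = [1102 -570; -570 349]
K = P̄·Hᵀ·S⁻¹ = [4431/29849 732/1571; -14148/29849 -712/1571]
x' − x̄ = [-13782/29849, -203032/29849] = K·y
y = (KᵀK)⁻¹·Kᵀ·(x' − x̄) = [22, -8]
z = y + H·x̄ = [22, -8] + [-21, 9] = [1, 1]

z = [1, 1]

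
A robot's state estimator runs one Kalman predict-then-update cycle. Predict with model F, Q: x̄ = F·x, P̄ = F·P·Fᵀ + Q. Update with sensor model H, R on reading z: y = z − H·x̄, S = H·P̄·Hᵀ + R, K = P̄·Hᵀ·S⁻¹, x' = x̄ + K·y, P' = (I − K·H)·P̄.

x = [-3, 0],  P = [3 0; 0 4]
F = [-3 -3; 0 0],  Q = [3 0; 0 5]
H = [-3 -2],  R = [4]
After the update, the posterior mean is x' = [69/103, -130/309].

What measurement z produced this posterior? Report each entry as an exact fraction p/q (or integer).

x̄ = F·x = [9, 0]
P̄ = F·P·Fᵀ + Q = [66 0; 0 5]
S = H·P̄·Hᵀ + R = [618]
K = P̄·Hᵀ·S⁻¹ = [-33/103; -5/309]
x' − x̄ = [-858/103, -130/309] = K·y
y = (KᵀK)⁻¹·Kᵀ·(x' − x̄) = [26]
z = y + H·x̄ = [26] + [-27] = [-1]

z = [-1]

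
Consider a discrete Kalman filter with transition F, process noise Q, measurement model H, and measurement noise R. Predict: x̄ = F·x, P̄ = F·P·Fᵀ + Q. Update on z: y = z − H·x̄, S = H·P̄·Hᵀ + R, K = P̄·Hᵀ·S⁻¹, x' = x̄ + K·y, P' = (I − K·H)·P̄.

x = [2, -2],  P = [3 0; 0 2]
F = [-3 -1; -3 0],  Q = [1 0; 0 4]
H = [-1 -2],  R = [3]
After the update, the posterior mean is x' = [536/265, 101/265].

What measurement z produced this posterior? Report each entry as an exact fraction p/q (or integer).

z = [-3]

x̄ = F·x = [-4, -6]
P̄ = F·P·Fᵀ + Q = [30 27; 27 31]
S = H·P̄·Hᵀ + R = [265]
K = P̄·Hᵀ·S⁻¹ = [-84/265; -89/265]
x' − x̄ = [1596/265, 1691/265] = K·y
y = (KᵀK)⁻¹·Kᵀ·(x' − x̄) = [-19]
z = y + H·x̄ = [-19] + [16] = [-3]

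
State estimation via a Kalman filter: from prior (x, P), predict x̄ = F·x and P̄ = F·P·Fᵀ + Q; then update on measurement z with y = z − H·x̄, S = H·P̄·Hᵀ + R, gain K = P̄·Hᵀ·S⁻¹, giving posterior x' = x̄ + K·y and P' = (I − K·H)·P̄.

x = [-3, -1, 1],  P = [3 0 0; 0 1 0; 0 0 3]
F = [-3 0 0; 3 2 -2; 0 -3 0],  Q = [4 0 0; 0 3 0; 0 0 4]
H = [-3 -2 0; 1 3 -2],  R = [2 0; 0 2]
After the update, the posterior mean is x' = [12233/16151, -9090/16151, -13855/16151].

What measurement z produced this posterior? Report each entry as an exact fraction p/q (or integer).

z = [-1, 1]

x̄ = F·x = [9, -13, 3]
P̄ = F·P·Fᵀ + Q = [31 -27 0; -27 46 -6; 0 -6 13]
S = H·P̄·Hᵀ + R = [141 -96; -96 409]
K = P̄·Hᵀ·S⁻¹ = [-6917/16151 -3598/16151; 7309/48453 5429/16151; 228/16151 -1684/16151]
x' − x̄ = [-133126/16151, 200873/16151, -62308/16151] = K·y
y = (KᵀK)⁻¹·Kᵀ·(x' − x̄) = [0, 37]
z = y + H·x̄ = [0, 37] + [-1, -36] = [-1, 1]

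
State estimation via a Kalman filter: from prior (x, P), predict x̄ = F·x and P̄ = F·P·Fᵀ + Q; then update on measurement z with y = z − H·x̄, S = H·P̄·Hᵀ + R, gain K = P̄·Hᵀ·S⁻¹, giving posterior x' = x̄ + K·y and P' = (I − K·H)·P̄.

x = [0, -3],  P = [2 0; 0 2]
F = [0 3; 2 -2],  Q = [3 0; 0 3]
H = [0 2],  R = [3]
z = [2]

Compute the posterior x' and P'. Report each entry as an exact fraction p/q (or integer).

x̄ = F·x = [-9, 6]
P̄ = F·P·Fᵀ + Q = [21 -12; -12 19]
y = z − H·x̄ = [-10]
S = H·P̄·Hᵀ + R = [79]
K = P̄·Hᵀ·S⁻¹ = [-24/79; 38/79]
x' = x̄ + K·y = [-471/79, 94/79]
P' = (I − K·H)·P̄ = [1083/79 -36/79; -36/79 57/79]

x' = [-471/79, 94/79]
P' = [1083/79 -36/79; -36/79 57/79]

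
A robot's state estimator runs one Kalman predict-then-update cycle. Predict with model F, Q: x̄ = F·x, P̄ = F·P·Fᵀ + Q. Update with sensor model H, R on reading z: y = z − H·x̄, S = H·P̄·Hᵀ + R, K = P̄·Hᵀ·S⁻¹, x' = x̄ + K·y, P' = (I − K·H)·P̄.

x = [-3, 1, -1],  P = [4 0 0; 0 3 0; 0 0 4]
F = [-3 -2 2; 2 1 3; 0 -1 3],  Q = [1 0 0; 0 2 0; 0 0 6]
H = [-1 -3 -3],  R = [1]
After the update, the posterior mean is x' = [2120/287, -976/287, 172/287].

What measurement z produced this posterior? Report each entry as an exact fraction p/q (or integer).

z = [1]

x̄ = F·x = [5, -8, -4]
P̄ = F·P·Fᵀ + Q = [65 -6 30; -6 57 33; 30 33 45]
S = H·P̄·Hᵀ + R = [1722]
K = P̄·Hᵀ·S⁻¹ = [-137/1722; -44/287; -44/287]
x' − x̄ = [685/287, 1320/287, 1320/287] = K·y
y = (KᵀK)⁻¹·Kᵀ·(x' − x̄) = [-30]
z = y + H·x̄ = [-30] + [31] = [1]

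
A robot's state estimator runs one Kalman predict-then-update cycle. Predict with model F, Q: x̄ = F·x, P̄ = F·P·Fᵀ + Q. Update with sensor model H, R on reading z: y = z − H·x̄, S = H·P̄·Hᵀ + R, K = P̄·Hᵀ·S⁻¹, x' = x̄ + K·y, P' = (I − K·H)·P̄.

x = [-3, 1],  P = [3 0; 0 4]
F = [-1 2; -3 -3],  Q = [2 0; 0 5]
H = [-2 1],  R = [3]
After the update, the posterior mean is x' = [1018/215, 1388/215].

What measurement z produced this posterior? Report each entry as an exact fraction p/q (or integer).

x̄ = F·x = [5, 6]
P̄ = F·P·Fᵀ + Q = [21 -15; -15 68]
S = H·P̄·Hᵀ + R = [215]
K = P̄·Hᵀ·S⁻¹ = [-57/215; 98/215]
x' − x̄ = [-57/215, 98/215] = K·y
y = (KᵀK)⁻¹·Kᵀ·(x' − x̄) = [1]
z = y + H·x̄ = [1] + [-4] = [-3]

z = [-3]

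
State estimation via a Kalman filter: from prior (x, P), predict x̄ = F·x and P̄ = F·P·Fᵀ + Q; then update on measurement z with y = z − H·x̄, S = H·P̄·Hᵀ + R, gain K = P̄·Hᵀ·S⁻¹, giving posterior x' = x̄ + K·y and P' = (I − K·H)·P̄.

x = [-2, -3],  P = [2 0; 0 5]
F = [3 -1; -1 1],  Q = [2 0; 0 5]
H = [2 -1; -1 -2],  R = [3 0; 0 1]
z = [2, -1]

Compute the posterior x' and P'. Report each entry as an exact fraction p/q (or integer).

x̄ = F·x = [-3, -1]
P̄ = F·P·Fᵀ + Q = [25 -11; -11 12]
y = z − H·x̄ = [7, -6]
S = H·P̄·Hᵀ + R = [159 7; 7 30]
K = P̄·Hᵀ·S⁻¹ = [1851/4721 -904/4721; -929/4721 -1829/4721]
x' = x̄ + K·y = [4218/4721, -250/4721]
P' = (I − K·H)·P̄ = [2402/4721 -749/4721; -749/4721 1289/4721]

x' = [4218/4721, -250/4721]
P' = [2402/4721 -749/4721; -749/4721 1289/4721]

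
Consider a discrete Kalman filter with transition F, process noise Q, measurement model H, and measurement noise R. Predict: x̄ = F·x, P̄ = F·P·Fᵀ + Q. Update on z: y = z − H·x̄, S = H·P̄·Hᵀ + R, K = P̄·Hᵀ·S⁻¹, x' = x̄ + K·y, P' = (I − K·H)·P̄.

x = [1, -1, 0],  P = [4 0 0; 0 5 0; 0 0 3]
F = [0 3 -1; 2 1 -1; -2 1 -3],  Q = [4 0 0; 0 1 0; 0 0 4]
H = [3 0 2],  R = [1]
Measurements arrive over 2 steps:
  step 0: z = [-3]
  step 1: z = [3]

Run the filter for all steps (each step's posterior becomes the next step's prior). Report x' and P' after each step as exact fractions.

step 0: x̄ = F·x = [-3, 1, -3]
step 0: P̄ = F·P·Fᵀ + Q = [52 18 24; 18 25 -2; 24 -2 52]
step 0: y = z − H·x̄ = [12]
step 0: S = H·P̄·Hᵀ + R = [965]
step 0: K = P̄·Hᵀ·S⁻¹ = [204/965; 10/193; 176/965]
step 0: x' = x̄ + K·y = [-447/965, 313/193, -783/965]
step 0: P' = (I − K·H)·P̄ = [8564/965 1434/193 -12744/965; 1434/193 4325/193 -2146/193; -12744/965 -2146/193 19204/965]
step 1: x̄ = F·x = [5478/965, 1454/965, 4808/965]
step 1: P̄ = F·P·Fᵀ + Q = [282069/965 195507/965 161279/965; 195507/965 177166/965 138877/965; 161279/965 138877/965 115349/965]
step 1: y = z − H·x̄ = [-4631/193]
step 1: S = H·P̄·Hᵀ + R = [987266/193]
step 1: K = P̄·Hᵀ·S⁻¹ = [233753/987266; 172855/987266; 142907/987266]
step 1: x' = x̄ + K·y = [-22319/4936330, -13300377/4936330, 7449551/4936330]
step 1: P' = (I − K·H)·P̄ = [27330613/4936330 -46681141/4936330 -40411537/4936330; -46681141/4936330 132205767/4936330 70453849/4936330; -40411537/4936330 70453849/4936330 60974573/4936330]

step 0: x' = [-447/965, 313/193, -783/965], P' = [8564/965 1434/193 -12744/965; 1434/193 4325/193 -2146/193; -12744/965 -2146/193 19204/965]
step 1: x' = [-22319/4936330, -13300377/4936330, 7449551/4936330], P' = [27330613/4936330 -46681141/4936330 -40411537/4936330; -46681141/4936330 132205767/4936330 70453849/4936330; -40411537/4936330 70453849/4936330 60974573/4936330]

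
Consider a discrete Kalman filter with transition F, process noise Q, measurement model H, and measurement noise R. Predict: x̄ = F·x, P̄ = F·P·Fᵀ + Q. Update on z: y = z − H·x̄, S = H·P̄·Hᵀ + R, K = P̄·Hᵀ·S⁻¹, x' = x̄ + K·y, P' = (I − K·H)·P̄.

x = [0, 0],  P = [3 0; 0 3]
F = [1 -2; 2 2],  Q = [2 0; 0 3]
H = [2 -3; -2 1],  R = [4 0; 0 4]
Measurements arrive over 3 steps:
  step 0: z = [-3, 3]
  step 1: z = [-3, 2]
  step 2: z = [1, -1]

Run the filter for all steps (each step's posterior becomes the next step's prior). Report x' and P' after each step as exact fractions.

step 0: x' = [-201/157, 198/1099], P' = [307/157 240/157; 240/157 1746/1099]
step 1: x' = [-1250537/870506, -80147/870506], P' = [520867/435253 397224/435253; 397224/435253 473950/435253]
step 2: x' = [-149683693/233438198, -114466872/116719099], P' = [137279749/116719099 103809528/116719099; 103809528/116719099 124032194/116719099]

step 0: x̄ = F·x = [0, 0]
step 0: P̄ = F·P·Fᵀ + Q = [17 -6; -6 27]
step 0: y = z − H·x̄ = [-3, 3]
step 0: S = H·P̄·Hᵀ + R = [387 -197; -197 123]
step 0: K = P̄·Hᵀ·S⁻¹ = [-53/314 -187/314; -939/2198 -807/2198]
step 0: x' = x̄ + K·y = [-201/157, 198/1099]
step 0: P' = (I − K·H)·P̄ = [307/157 240/157; 240/157 1746/1099]
step 1: x̄ = F·x = [-1803/1099, -2418/1099]
step 1: P̄ = F·P·Fᵀ + Q = [4611/1099 -6046/1099; -6046/1099 32317/1099]
step 1: y = z − H·x̄ = [-6945/1099, 1010/1099]
step 1: S = H·P̄·Hᵀ + R = [386245/1099 -163763/1099; -163763/1099 79341/1099]
step 1: K = P̄·Hᵀ·S⁻¹ = [-74969/870506 -322255/870506; -313701/870506 -160249/870506]
step 1: x' = x̄ + K·y = [-1250537/870506, -80147/870506]
step 1: P' = (I − K·H)·P̄ = [520867/435253 397224/435253; 397224/435253 473950/435253]
step 2: x̄ = F·x = [-155749/124358, -1330684/435253]
step 2: P̄ = F·P·Fᵀ + Q = [242611/62179 -235502/62179; -235502/62179 8462819/435253]
step 2: y = z − H·x̄ = [-2466556/435253, -194812/435253]
step 2: S = H·P̄·Hᵀ + R = [104481659/435253 -45369677/435253; -45369677/435253 23590995/435253]
step 2: K = P̄·Hᵀ·S⁻¹ = [-18434543/233438198 -85374985/233438198; -82238763/233438198 -41793431/233438198]
step 2: x' = x̄ + K·y = [-149683693/233438198, -114466872/116719099]
step 2: P' = (I − K·H)·P̄ = [137279749/116719099 103809528/116719099; 103809528/116719099 124032194/116719099]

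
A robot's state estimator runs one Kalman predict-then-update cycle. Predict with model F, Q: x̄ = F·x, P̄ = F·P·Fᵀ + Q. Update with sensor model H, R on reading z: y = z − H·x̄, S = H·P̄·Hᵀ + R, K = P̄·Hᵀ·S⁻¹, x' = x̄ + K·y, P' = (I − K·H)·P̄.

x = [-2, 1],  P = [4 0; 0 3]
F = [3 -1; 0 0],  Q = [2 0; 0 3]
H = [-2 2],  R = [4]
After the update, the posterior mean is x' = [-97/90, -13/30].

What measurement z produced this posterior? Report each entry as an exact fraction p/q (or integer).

z = [1]

x̄ = F·x = [-7, 0]
P̄ = F·P·Fᵀ + Q = [41 0; 0 3]
S = H·P̄·Hᵀ + R = [180]
K = P̄·Hᵀ·S⁻¹ = [-41/90; 1/30]
x' − x̄ = [533/90, -13/30] = K·y
y = (KᵀK)⁻¹·Kᵀ·(x' − x̄) = [-13]
z = y + H·x̄ = [-13] + [14] = [1]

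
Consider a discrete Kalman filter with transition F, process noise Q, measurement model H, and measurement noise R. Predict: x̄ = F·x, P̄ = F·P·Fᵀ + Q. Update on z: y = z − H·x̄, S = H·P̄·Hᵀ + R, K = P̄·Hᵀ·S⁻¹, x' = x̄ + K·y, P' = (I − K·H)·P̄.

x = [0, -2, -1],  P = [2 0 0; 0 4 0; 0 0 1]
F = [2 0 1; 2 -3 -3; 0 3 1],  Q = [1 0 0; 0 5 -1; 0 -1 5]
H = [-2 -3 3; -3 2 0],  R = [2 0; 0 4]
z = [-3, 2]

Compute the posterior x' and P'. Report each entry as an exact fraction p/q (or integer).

x̄ = F·x = [-1, 9, -7]
P̄ = F·P·Fᵀ + Q = [10 5 1; 5 58 -40; 1 -40 42]
y = z − H·x̄ = [43, -19]
S = H·P̄·Hᵀ + R = [1710 -512; -512 266]
K = P̄·Hᵀ·S⁻¹ = [-4688/48179 -12646/48179; -7288/48179 8531/96358; 5602/48179 -8501/96358]
x' = x̄ + K·y = [-9489/48179, 78365/96358, -31215/96358]
P' = (I − K·H)·P̄ = [78854/48179 92989/48179 142433/48179; 92989/48179 296029/96358 410297/96358; 142433/48179 410297/96358 607677/96358]

x' = [-9489/48179, 78365/96358, -31215/96358]
P' = [78854/48179 92989/48179 142433/48179; 92989/48179 296029/96358 410297/96358; 142433/48179 410297/96358 607677/96358]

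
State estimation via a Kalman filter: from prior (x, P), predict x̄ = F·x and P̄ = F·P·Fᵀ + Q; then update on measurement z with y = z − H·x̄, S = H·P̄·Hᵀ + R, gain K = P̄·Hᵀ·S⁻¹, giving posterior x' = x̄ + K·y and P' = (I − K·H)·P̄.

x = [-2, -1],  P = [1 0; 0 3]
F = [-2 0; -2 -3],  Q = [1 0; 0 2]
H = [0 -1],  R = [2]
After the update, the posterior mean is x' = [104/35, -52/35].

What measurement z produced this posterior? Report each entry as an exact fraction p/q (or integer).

x̄ = F·x = [4, 7]
P̄ = F·P·Fᵀ + Q = [5 4; 4 33]
S = H·P̄·Hᵀ + R = [35]
K = P̄·Hᵀ·S⁻¹ = [-4/35; -33/35]
x' − x̄ = [-36/35, -297/35] = K·y
y = (KᵀK)⁻¹·Kᵀ·(x' − x̄) = [9]
z = y + H·x̄ = [9] + [-7] = [2]

z = [2]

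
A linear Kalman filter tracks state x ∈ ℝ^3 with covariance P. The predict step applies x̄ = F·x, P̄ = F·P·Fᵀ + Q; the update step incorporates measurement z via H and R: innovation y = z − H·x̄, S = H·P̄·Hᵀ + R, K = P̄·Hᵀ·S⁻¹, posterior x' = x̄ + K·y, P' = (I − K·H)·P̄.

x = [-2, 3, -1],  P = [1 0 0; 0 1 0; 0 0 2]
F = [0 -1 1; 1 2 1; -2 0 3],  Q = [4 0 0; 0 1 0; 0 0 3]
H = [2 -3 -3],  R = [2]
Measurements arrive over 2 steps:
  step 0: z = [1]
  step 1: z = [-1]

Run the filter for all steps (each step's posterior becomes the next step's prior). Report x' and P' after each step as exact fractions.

step 0: x̄ = F·x = [-4, 3, 1]
step 0: P̄ = F·P·Fᵀ + Q = [7 0 6; 0 8 4; 6 4 25]
step 0: y = z − H·x̄ = [21]
step 0: S = H·P̄·Hᵀ + R = [327]
step 0: K = P̄·Hᵀ·S⁻¹ = [-4/327; -12/109; -25/109]
step 0: x' = x̄ + K·y = [-464/109, 75/109, -416/109]
step 0: P' = (I − K·H)·P̄ = [2273/327 -48/109 554/109; -48/109 440/109 -464/109; 554/109 -464/109 850/109]
step 1: x̄ = F·x = [-491/109, -730/109, -320/109]
step 1: P̄ = F·P·Fᵀ + Q = [2654/109 108/109 2738/109; 108/109 7610/327 -3010/327; 2738/109 -3010/327 13079/327]
step 1: y = z − H·x̄ = [-2277/109]
step 1: S = H·P̄·Hᵀ + R = [20689/109]
step 1: K = P̄·Hᵀ·S⁻¹ = [-190/1217; -4384/20689; -4593/20689]
step 1: x' = x̄ + K·y = [-1513/1217, -46978/20689, 35209/20689]
step 1: P' = (I − K·H)·P̄ = [24002/1217 -6436/1217 22564/1217; -6436/1217 915458/62067 -1125514/62067; 22564/1217 -1125514/62067 1901876/62067]

step 0: x' = [-464/109, 75/109, -416/109], P' = [2273/327 -48/109 554/109; -48/109 440/109 -464/109; 554/109 -464/109 850/109]
step 1: x' = [-1513/1217, -46978/20689, 35209/20689], P' = [24002/1217 -6436/1217 22564/1217; -6436/1217 915458/62067 -1125514/62067; 22564/1217 -1125514/62067 1901876/62067]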